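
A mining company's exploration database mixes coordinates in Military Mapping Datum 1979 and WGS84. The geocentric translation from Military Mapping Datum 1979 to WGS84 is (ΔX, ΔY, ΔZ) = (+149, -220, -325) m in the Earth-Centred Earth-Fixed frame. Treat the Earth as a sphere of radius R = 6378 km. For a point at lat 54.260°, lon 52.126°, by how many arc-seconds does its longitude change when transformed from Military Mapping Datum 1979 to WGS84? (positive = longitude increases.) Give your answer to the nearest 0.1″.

sin φ = 0.811676, cos φ = 0.584108, sin λ = 0.789363, cos λ = 0.613927.
East component: ΔE = −sin λ·ΔX + cos λ·ΔY = −(0.789363)(149) + (0.613927)(-220) = -252.68 m.
1° of latitude spans πR/180 = 111317 m; at latitude φ, 1° of longitude spans that × cos φ = 65021.2 m, so Δλ = -252.68 / 65021.2 × 3600 = -13.990″.

Δλ = -14.0″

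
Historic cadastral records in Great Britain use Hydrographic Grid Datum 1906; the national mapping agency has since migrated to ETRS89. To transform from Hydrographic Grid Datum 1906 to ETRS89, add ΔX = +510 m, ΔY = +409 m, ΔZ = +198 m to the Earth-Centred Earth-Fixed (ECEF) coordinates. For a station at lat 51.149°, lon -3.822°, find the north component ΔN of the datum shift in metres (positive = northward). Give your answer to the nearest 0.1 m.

ΔN = -250.9 m

At φ = 51.149°, λ = -3.822°: sin φ = 0.778780, cos φ = 0.627297, sin λ = -0.066657, cos λ = 0.997776.
ΔN = −sin φ cos λ·ΔX − sin φ sin λ·ΔY + cos φ·ΔZ = −(0.778780)(0.997776)(510) − (0.778780)(-0.066657)(409) + (0.627297)(198) = -250.86 m.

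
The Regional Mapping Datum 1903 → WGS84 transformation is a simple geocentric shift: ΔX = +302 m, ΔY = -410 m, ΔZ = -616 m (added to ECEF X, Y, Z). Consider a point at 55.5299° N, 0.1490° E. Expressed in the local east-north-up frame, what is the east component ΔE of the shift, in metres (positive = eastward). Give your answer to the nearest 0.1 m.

The local east axis at (φ, λ) is (−sin λ, cos λ, 0), so ΔE = −sin(0.1490°)·302 + cos(0.1490°)·(-410) = -410.78 m.

ΔE = -410.8 m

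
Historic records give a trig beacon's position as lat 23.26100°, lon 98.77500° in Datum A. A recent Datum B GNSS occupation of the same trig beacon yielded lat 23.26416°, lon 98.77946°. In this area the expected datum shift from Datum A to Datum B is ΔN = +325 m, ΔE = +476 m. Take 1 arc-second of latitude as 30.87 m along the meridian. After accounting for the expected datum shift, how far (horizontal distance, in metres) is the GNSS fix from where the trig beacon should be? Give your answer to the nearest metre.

33 m

Observed coordinate differences: Δφ = +0.00316°, Δλ = +0.00446°.
Converting to metres (1° lat = 111132 m, cos φ = 0.918715): observed ΔN = 351.2 m, observed ΔE = 455.4 m.
Subtracting the expected shift leaves a residual of 351.2 − (325) = 26.2 m north and 455.4 − (476) = -20.6 m east.
Residual distance = √(26.2² + (-20.6)²) = 33.3 m.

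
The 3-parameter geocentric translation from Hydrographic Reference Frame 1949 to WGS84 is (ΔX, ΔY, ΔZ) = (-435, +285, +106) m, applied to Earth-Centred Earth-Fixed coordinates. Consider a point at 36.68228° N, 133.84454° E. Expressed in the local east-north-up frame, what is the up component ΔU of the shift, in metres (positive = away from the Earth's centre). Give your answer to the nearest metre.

ΔU = 470 m

The local up (radial) axis is (cos φ cos λ, cos φ sin λ, sin φ), giving ΔU = 241.652 + 164.842 + 63.322 = 469.82 m.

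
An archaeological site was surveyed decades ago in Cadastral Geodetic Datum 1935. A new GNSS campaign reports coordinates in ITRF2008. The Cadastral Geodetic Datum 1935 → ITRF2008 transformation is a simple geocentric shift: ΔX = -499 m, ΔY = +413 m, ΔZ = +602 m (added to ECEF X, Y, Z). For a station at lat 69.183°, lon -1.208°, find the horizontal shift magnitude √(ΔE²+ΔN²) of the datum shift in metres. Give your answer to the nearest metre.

The local east axis at (φ, λ) is (−sin λ, cos λ, 0), so ΔE = −sin(-1.208°)·(-499) + cos(-1.208°)·413 = 402.39 m.
The local north axis is (−sin φ cos λ, −sin φ sin λ, cos φ), giving ΔN = 466.322 + 8.138 + 213.941 = 688.40 m.
Horizontal magnitude = √(ΔE² + ΔN²) = √(402.39² + 688.40²) = 797.38 m.

797 m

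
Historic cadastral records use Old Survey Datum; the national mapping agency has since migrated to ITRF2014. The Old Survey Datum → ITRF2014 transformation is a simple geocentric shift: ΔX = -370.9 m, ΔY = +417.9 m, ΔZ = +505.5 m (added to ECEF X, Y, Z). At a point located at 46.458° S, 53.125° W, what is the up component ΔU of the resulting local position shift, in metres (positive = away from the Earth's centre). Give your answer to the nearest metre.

The local up (radial) axis is (cos φ cos λ, cos φ sin λ, sin φ), giving ΔU = -153.323 − 230.293 − 366.422 = -750.04 m.

ΔU = -750 m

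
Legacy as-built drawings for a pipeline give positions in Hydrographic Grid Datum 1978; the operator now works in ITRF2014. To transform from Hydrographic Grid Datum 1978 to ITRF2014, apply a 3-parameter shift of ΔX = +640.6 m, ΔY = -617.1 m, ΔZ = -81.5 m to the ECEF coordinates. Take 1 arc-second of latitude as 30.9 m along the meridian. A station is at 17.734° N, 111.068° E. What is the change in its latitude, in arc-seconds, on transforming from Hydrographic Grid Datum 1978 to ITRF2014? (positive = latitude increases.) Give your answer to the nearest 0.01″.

sin φ = 0.304598, cos φ = 0.952481, sin λ = 0.933154, cos λ = -0.359476.
North component: ΔN = −sin φ cos λ·ΔX − sin φ sin λ·ΔY + cos φ·ΔZ = −(0.304598)(-0.359476)(640.6) − (0.304598)(0.933154)(-617.1) + (0.952481)(-81.5) = 167.92 m.
1° of latitude spans 3600 × 30.90 = 111240 m, so Δφ = 167.92 / 111240 × 3600 = 5.434″.

Δφ = 5.43″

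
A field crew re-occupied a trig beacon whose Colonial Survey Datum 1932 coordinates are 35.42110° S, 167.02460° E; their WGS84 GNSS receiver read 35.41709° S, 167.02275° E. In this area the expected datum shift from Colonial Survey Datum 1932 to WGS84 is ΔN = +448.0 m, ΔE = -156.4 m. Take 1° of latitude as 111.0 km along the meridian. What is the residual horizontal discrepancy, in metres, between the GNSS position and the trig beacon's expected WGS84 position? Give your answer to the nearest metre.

11 m

Observed coordinate differences: Δφ = +0.00401°, Δλ = -0.00185°.
Converting to metres (1° lat = 111000 m, cos φ = 0.814914): observed ΔN = 445.1 m, observed ΔE = -167.3 m.
Subtracting the expected shift leaves a residual of 445.1 − (448.0) = -2.9 m north and -167.3 − (-156.4) = -10.9 m east.
Residual distance = √((-2.9)² + (-10.9)²) = 11.3 m.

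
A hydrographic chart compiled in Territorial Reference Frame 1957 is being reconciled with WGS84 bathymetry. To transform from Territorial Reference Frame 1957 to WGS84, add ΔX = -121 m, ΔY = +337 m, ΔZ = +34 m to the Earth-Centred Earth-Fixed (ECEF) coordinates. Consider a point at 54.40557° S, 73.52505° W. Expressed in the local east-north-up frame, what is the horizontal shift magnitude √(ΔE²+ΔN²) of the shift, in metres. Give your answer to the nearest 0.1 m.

271.7 m

At φ = -54.40557°, λ = -73.52505°: sin φ = -0.813157, cos φ = 0.582044, sin λ = -0.958944, cos λ = 0.283596.
ΔE = −sin λ·ΔX + cos λ·ΔY = −(-0.958944)·(-121) + (0.283596)·(337) = -20.46 m.
ΔN = −sin φ cos λ·ΔX − sin φ sin λ·ΔY + cos φ·ΔZ = −(-0.813157)(0.283596)(-121) − (-0.813157)(-0.958944)(337) + (0.582044)(34) = -270.90 m.
Horizontal magnitude = √(ΔE² + ΔN²) = √((-20.46)² + (-270.90)²) = 271.67 m.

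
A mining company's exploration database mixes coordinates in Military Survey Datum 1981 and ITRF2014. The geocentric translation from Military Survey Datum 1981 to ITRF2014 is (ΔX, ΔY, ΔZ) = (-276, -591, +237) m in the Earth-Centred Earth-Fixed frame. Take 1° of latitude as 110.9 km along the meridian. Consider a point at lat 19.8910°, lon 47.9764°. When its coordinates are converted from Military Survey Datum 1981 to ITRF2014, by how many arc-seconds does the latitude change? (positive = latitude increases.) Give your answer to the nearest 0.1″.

sin φ = 0.340232, cos φ = 0.940342, sin λ = 0.742869, cos λ = 0.669437.
North component: ΔN = −sin φ cos λ·ΔX − sin φ sin λ·ΔY + cos φ·ΔZ = −(0.340232)(0.669437)(-276) − (0.340232)(0.742869)(-591) + (0.940342)(237) = 435.10 m.
1° of latitude spans 110900 m, so Δφ = 435.10 / 110900 × 3600 = 14.124″.

Δφ = 14.1″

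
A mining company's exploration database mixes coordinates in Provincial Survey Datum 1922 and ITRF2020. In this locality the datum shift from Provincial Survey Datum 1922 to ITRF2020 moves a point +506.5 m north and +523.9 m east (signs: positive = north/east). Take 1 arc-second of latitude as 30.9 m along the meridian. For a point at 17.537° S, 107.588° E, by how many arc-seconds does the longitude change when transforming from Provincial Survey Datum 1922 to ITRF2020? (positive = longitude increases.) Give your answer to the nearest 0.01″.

Δλ = 17.78″

At latitude -17.537°, cos φ = 0.953523.
1″ of longitude at this latitude = 30.90 × cos φ = 29.4638 m, so Δλ = 523.9 / 29.4638 = 17.781″.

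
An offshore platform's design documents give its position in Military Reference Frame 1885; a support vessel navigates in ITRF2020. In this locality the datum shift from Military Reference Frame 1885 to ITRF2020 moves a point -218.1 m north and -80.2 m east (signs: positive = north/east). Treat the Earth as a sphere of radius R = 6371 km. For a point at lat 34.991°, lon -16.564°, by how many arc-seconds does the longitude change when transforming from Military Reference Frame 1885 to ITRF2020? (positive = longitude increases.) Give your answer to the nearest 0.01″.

At latitude 34.991°, cos φ = 0.819242.
One radian of longitude at latitude φ spans R cos φ, so Δλ = ΔE / (R cos φ) = -80.2 / (6371000 × 0.819242) = -1.5366e-05 rad = -3.169″.

Δλ = -3.17″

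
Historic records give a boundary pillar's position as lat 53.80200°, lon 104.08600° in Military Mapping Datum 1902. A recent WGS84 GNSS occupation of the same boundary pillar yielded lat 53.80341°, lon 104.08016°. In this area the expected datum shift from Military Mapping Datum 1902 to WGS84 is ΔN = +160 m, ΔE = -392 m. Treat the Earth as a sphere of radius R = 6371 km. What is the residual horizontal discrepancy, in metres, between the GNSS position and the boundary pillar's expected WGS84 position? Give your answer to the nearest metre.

Observed coordinate differences: Δφ = +0.00141°, Δλ = -0.00584°.
Converting to metres (1° lat = 111195 m, cos φ = 0.590577): observed ΔN = 156.8 m, observed ΔE = -383.5 m.
Subtracting the expected shift leaves a residual of 156.8 − (160) = -3.2 m north and -383.5 − (-392) = 8.5 m east.
Residual distance = √((-3.2)² + 8.5²) = 9.1 m.

9 m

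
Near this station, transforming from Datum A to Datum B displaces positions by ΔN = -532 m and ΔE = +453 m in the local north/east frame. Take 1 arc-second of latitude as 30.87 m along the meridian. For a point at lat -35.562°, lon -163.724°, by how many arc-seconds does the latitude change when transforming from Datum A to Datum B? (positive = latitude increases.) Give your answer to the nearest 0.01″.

Δφ = -17.23″

1″ of latitude = 30.87 m, so Δφ = -532.0 / 30.87 = -17.234″.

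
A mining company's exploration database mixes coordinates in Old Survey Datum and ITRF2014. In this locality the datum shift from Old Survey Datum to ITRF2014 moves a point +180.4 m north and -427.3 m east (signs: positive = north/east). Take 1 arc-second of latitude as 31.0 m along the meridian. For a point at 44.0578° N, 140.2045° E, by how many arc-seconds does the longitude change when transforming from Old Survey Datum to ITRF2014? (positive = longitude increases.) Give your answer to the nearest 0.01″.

At latitude 44.0578°, cos φ = 0.718639.
1″ of longitude at this latitude = 31.00 × cos φ = 22.2778 m, so Δλ = -427.3 / 22.2778 = -19.181″.

Δλ = -19.18″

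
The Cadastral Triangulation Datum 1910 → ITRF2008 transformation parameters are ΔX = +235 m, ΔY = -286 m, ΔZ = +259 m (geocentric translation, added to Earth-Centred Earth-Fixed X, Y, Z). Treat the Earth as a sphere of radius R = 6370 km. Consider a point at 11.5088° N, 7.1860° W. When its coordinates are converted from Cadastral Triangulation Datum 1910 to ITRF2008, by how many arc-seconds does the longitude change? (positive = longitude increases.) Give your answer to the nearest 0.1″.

Δλ = -8.4″

sin φ = 0.199518, cos φ = 0.979894, sin λ = -0.125091, cos λ = 0.992145.
East component: ΔE = −sin λ·ΔX + cos λ·ΔY = −(-0.125091)(235) + (0.992145)(-286) = -254.36 m.
1° of latitude spans πR/180 = 111177 m; at latitude φ, 1° of longitude spans that × cos φ = 108942.1 m, so Δλ = -254.36 / 108942.1 × 3600 = -8.405″.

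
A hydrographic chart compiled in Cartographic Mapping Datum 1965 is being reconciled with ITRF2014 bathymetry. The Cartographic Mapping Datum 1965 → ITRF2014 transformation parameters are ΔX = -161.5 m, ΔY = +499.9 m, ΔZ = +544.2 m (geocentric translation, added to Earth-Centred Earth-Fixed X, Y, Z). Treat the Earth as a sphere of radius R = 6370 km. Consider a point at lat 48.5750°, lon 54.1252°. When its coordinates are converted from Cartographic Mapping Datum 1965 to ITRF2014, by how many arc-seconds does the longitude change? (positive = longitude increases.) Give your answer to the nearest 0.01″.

Δλ = 20.74″

sin φ = 0.749822, cos φ = 0.661639, sin λ = 0.810299, cos λ = 0.586016.
East component: ΔE = −sin λ·ΔX + cos λ·ΔY = −(0.810299)(-161.5) + (0.586016)(499.9) = 423.81 m.
1° of latitude spans πR/180 = 111177 m; at latitude φ, 1° of longitude spans that × cos φ = 73559.4 m, so Δλ = 423.81 / 73559.4 × 3600 = 20.741″.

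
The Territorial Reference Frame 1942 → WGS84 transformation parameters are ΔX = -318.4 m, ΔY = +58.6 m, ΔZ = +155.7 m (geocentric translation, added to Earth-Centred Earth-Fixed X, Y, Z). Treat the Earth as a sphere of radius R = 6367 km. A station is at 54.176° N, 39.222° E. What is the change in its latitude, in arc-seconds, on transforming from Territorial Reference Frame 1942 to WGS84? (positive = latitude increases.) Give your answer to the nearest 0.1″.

sin φ = 0.810819, cos φ = 0.585297, sin λ = 0.632327, cos λ = 0.774702.
North component: ΔN = −sin φ cos λ·ΔX − sin φ sin λ·ΔY + cos φ·ΔZ = −(0.810819)(0.774702)(-318.4) − (0.810819)(0.632327)(58.6) + (0.585297)(155.7) = 261.09 m.
1° of latitude spans πR/180 = 111125 m, so Δφ = 261.09 / 111125 × 3600 = 8.458″.

Δφ = 8.5″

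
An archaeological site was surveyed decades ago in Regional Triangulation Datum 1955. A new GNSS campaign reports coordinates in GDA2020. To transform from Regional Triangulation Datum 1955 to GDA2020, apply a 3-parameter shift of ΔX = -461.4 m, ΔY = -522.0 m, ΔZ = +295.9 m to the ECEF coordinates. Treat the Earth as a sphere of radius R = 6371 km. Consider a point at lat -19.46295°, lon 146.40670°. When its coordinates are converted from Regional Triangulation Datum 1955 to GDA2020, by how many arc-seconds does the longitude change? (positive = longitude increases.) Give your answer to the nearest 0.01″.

Δλ = 23.70″

sin φ = -0.333197, cos φ = 0.942857, sin λ = 0.553294, cos λ = -0.832986.
East component: ΔE = −sin λ·ΔX + cos λ·ΔY = −(0.553294)(-461.4) + (-0.832986)(-522.0) = 690.11 m.
1° of latitude spans πR/180 = 111195 m; at latitude φ, 1° of longitude spans that × cos φ = 104840.9 m, so Δλ = 690.11 / 104840.9 × 3600 = 23.697″.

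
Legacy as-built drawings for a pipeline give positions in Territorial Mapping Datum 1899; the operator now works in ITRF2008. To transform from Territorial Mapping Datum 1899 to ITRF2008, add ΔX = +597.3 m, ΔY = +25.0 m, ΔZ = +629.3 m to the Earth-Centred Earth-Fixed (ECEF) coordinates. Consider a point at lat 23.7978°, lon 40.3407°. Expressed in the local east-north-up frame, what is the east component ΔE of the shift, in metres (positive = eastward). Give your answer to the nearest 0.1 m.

ΔE = -367.6 m

At φ = 23.7978°, λ = 40.3407°: sin φ = 0.403510, cos φ = 0.914975, sin λ = 0.647331, cos λ = 0.762209.
ΔE = −sin λ·ΔX + cos λ·ΔY = −(0.647331)·(597.3) + (0.762209)·(25.0) = -367.60 m.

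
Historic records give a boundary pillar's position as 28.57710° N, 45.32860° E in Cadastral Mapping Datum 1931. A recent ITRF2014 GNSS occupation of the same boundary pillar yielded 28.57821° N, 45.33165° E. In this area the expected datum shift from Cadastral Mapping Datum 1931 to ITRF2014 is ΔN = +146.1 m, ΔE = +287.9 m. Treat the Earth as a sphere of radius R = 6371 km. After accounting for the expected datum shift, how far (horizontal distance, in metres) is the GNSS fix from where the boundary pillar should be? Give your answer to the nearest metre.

Observed coordinate differences: Δφ = +0.00111°, Δλ = +0.00305°.
Converting to metres (1° lat = 111195 m, cos φ = 0.878174): observed ΔN = 123.4 m, observed ΔE = 297.8 m.
Subtracting the expected shift leaves a residual of 123.4 − (146.1) = -22.7 m north and 297.8 − (287.9) = 9.9 m east.
Residual distance = √((-22.7)² + 9.9²) = 24.8 m.

25 m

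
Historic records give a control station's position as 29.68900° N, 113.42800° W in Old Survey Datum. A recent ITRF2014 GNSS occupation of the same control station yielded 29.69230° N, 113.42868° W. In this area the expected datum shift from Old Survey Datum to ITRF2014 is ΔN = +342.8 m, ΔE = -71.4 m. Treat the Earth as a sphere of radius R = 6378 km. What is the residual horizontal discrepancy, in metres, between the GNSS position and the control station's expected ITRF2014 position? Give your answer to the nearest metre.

Observed coordinate differences: Δφ = +0.00330°, Δλ = -0.00068°.
Converting to metres (1° lat = 111317 m, cos φ = 0.868727): observed ΔN = 367.3 m, observed ΔE = -65.8 m.
Subtracting the expected shift leaves a residual of 367.3 − (342.8) = 24.5 m north and -65.8 − (-71.4) = 5.6 m east.
Residual distance = √(24.5² + 5.6²) = 25.2 m.

25 m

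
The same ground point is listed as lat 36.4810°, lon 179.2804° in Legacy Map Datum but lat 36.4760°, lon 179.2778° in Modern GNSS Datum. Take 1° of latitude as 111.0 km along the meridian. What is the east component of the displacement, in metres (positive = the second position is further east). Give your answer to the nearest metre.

Δφ = 36.4760° − 36.4810° = -0.0050°; Δλ = 179.2778° − 179.2804° = -0.0026°.
ΔN = Δφ × 111000 = -555.0 m; ΔE = Δλ × 111000 × cos(36.4810°) = -0.0026 × 111000 × 0.804054 = -232.1 m.

ΔE = -232 m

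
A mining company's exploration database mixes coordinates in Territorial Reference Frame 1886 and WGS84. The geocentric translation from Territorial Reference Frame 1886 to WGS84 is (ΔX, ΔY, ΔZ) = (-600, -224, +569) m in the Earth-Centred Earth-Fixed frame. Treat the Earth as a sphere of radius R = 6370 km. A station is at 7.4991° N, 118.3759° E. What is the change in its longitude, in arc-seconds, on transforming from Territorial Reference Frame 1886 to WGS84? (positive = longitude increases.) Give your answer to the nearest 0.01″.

Δλ = 20.72″

sin φ = 0.130511, cos φ = 0.991447, sin λ = 0.879849, cos λ = -0.475254.
East component: ΔE = −sin λ·ΔX + cos λ·ΔY = −(0.879849)(-600) + (-0.475254)(-224) = 634.37 m.
1° of latitude spans πR/180 = 111177 m; at latitude φ, 1° of longitude spans that × cos φ = 110226.6 m, so Δλ = 634.37 / 110226.6 × 3600 = 20.718″.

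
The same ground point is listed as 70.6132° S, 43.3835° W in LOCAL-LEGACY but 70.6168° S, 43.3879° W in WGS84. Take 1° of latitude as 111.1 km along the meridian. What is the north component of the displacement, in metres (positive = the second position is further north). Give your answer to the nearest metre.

ΔN = -400 m

Δφ = -70.6168° − -70.6132° = -0.0036°; Δλ = -43.3879° − -43.3835° = -0.0044°.
ΔN = Δφ × 111100 = -400.0 m; ΔE = Δλ × 111100 × cos(-70.6132°) = -0.0044 × 111100 × 0.331944 = -162.3 m.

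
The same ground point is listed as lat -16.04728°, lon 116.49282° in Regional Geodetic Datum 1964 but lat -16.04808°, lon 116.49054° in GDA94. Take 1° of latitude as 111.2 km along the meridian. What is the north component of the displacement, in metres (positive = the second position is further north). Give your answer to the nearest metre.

ΔN = -89 m

Δφ = -16.04808° − -16.04728° = -0.00080°; Δλ = 116.49054° − 116.49282° = -0.00228°.
ΔN = Δφ × 111200 = -89.0 m; ΔE = Δλ × 111200 × cos(-16.04728°) = -0.00228 × 111200 × 0.961034 = -243.7 m.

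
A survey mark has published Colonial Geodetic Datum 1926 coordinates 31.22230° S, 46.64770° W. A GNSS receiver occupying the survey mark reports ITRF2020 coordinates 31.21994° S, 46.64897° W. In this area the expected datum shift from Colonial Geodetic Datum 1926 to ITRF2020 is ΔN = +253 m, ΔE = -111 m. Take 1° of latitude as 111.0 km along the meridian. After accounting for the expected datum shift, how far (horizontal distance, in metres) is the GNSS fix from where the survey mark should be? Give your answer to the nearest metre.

13 m

Observed coordinate differences: Δφ = +0.00236°, Δλ = -0.00127°.
Converting to metres (1° lat = 111000 m, cos φ = 0.855163): observed ΔN = 262.0 m, observed ΔE = -120.6 m.
Subtracting the expected shift leaves a residual of 262.0 − (253) = 9.0 m north and -120.6 − (-111) = -9.6 m east.
Residual distance = √(9.0² + (-9.6)²) = 13.1 m.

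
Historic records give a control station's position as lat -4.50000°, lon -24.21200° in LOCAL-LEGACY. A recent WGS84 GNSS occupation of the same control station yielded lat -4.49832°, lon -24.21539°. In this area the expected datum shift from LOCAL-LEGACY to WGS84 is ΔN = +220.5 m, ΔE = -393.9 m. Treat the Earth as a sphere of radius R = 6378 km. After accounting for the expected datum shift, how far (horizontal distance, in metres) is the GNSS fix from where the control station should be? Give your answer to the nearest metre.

38 m

Observed coordinate differences: Δφ = +0.00168°, Δλ = -0.00339°.
Converting to metres (1° lat = 111317 m, cos φ = 0.996917): observed ΔN = 187.0 m, observed ΔE = -376.2 m.
Subtracting the expected shift leaves a residual of 187.0 − (220.5) = -33.5 m north and -376.2 − (-393.9) = 17.7 m east.
Residual distance = √((-33.5)² + 17.7²) = 37.9 m.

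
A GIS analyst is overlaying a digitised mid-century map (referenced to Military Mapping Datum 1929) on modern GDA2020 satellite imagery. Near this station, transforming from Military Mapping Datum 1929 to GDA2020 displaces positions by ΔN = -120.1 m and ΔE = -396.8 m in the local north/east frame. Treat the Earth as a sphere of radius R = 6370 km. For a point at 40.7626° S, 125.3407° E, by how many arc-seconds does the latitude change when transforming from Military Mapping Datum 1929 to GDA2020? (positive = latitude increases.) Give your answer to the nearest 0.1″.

Δφ = -3.9″

On a sphere of radius R, 1 rad of latitude = R, so Δφ = ΔN / R = -120.1 / 6370000 = -1.8854e-05 rad = -3.889″.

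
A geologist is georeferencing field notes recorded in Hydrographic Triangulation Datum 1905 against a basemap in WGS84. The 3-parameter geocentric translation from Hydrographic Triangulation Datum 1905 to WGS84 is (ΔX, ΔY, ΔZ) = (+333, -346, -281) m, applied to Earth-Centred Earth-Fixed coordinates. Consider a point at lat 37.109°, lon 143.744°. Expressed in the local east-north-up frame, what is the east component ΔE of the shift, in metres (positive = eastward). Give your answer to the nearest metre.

ΔE = 82 m

At φ = 37.109°, λ = 143.744°: sin φ = 0.603333, cos φ = 0.797489, sin λ = 0.591394, cos λ = -0.806383.
ΔE = −sin λ·ΔX + cos λ·ΔY = −(0.591394)·(333) + (-0.806383)·(-346) = 82.07 m.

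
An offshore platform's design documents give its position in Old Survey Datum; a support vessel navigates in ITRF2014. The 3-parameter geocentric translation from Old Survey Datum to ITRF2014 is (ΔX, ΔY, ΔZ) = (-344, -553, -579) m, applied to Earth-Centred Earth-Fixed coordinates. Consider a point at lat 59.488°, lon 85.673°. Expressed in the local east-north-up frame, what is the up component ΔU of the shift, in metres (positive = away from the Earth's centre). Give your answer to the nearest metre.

The local up (radial) axis is (cos φ cos λ, cos φ sin λ, sin φ), giving ΔU = -13.178 − 279.968 − 498.822 = -791.97 m.

ΔU = -792 m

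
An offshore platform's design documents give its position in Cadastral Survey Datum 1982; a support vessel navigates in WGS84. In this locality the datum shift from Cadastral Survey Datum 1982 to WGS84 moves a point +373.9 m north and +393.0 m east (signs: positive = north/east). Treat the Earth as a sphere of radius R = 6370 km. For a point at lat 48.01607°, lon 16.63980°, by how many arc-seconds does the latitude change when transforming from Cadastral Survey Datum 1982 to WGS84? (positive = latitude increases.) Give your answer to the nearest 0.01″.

Δφ = 12.11″

On a sphere of radius R, 1 rad of latitude = R, so Δφ = ΔN / R = 373.9 / 6370000 = 5.8697e-05 rad = 12.107″.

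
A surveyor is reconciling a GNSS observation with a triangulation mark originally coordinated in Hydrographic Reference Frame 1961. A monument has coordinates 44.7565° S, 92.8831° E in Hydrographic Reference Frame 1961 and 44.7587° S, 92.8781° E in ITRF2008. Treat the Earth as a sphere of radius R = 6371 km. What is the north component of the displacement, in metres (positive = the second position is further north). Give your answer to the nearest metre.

ΔN = -245 m

Δφ = -44.7587° − -44.7565° = -0.0022°; Δλ = 92.8781° − 92.8831° = -0.0050°.
1° along a meridian = πR/180 = 111195 m.
ΔN = Δφ × 111195 = -244.6 m; ΔE = Δλ × 111195 × cos(-44.7565°) = -0.0050 × 111195 × 0.710106 = -394.8 m.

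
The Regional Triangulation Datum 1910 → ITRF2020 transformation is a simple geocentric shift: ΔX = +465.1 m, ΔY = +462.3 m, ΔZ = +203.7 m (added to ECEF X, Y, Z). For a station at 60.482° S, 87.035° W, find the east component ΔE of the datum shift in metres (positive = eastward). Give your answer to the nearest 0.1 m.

ΔE = 488.4 m

The local east axis at (φ, λ) is (−sin λ, cos λ, 0), so ΔE = −sin(-87.035°)·465.1 + cos(-87.035°)·462.3 = 488.39 m.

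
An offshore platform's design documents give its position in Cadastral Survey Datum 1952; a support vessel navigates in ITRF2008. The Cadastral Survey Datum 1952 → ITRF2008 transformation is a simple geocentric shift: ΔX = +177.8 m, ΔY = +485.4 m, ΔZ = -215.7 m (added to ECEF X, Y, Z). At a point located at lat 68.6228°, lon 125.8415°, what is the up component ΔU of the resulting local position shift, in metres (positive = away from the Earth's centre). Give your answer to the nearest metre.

ΔU = -95 m

The local up (radial) axis is (cos φ cos λ, cos φ sin λ, sin φ), giving ΔU = -37.949 + 143.428 − 200.860 = -95.38 m.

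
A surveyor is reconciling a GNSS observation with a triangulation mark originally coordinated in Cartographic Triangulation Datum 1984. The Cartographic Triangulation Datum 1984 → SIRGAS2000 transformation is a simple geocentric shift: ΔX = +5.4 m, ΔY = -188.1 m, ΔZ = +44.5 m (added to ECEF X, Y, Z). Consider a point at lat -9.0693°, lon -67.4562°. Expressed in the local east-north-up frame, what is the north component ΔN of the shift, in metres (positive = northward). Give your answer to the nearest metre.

The local north axis is (−sin φ cos λ, −sin φ sin λ, cos φ), giving ΔN = 0.326 + 27.384 + 43.944 = 71.65 m.

ΔN = 72 m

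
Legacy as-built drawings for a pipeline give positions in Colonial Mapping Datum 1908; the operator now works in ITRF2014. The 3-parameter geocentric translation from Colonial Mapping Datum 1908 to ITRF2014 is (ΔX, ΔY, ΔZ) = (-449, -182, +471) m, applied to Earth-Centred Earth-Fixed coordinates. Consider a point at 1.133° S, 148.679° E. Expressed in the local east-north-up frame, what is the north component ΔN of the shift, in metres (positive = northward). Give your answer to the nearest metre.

ΔN = 477 m

At φ = -1.133°, λ = 148.679°: sin φ = -0.019773, cos φ = 0.999804, sin λ = 0.519832, cos λ = -0.854268.
ΔN = −sin φ cos λ·ΔX − sin φ sin λ·ΔY + cos φ·ΔZ = −(-0.019773)(-0.854268)(-449) − (-0.019773)(0.519832)(-182) + (0.999804)(471) = 476.62 m.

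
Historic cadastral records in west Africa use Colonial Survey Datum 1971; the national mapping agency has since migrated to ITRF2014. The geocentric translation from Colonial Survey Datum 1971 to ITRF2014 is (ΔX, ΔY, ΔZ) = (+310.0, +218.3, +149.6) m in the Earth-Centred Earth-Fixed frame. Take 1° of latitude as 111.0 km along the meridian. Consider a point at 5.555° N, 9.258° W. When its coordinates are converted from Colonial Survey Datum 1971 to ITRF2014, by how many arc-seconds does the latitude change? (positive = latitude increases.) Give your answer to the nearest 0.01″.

sin φ = 0.096801, cos φ = 0.995304, sin λ = -0.160880, cos λ = 0.986974.
North component: ΔN = −sin φ cos λ·ΔX − sin φ sin λ·ΔY + cos φ·ΔZ = −(0.096801)(0.986974)(310.0) − (0.096801)(-0.160880)(218.3) + (0.995304)(149.6) = 122.68 m.
1° of latitude spans 111000 m, so Δφ = 122.68 / 111000 × 3600 = 3.979″.

Δφ = 3.98″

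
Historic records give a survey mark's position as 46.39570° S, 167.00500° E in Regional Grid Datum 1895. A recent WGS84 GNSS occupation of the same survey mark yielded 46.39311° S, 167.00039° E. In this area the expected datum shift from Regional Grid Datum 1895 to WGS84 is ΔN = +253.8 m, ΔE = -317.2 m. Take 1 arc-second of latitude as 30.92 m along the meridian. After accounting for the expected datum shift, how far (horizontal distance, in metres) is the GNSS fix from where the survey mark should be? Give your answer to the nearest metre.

50 m

Observed coordinate differences: Δφ = +0.00259°, Δλ = -0.00461°.
Converting to metres (1° lat = 111312 m, cos φ = 0.689674): observed ΔN = 288.3 m, observed ΔE = -353.9 m.
Subtracting the expected shift leaves a residual of 288.3 − (253.8) = 34.5 m north and -353.9 − (-317.2) = -36.7 m east.
Residual distance = √(34.5² + (-36.7)²) = 50.4 m.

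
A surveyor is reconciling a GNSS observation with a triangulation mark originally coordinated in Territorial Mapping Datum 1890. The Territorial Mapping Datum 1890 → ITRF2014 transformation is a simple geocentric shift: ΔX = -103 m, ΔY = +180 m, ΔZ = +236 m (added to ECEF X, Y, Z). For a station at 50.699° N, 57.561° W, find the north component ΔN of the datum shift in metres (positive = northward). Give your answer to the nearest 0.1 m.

The local north axis is (−sin φ cos λ, −sin φ sin λ, cos φ), giving ΔN = 42.754 + 117.555 + 149.481 = 309.79 m.

ΔN = 309.8 m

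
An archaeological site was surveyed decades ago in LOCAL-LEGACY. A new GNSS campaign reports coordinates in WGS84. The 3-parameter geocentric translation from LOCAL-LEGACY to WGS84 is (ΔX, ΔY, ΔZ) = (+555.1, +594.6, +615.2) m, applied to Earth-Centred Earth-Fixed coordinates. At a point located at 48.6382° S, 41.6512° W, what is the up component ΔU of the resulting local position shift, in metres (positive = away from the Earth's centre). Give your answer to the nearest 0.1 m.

The local up (radial) axis is (cos φ cos λ, cos φ sin λ, sin φ), giving ΔU = 274.087 − 261.131 − 461.739 = -448.78 m.

ΔU = -448.8 m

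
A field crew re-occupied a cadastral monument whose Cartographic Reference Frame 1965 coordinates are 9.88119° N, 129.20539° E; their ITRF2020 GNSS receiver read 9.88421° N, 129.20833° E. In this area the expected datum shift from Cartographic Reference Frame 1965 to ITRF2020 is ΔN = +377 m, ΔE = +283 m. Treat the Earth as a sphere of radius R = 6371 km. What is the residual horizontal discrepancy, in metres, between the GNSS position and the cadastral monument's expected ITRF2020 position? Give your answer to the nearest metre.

57 m

Observed coordinate differences: Δφ = +0.00302°, Δλ = +0.00294°.
Converting to metres (1° lat = 111195 m, cos φ = 0.985166): observed ΔN = 335.8 m, observed ΔE = 322.1 m.
Subtracting the expected shift leaves a residual of 335.8 − (377) = -41.2 m north and 322.1 − (283) = 39.1 m east.
Residual distance = √((-41.2)² + 39.1²) = 56.8 m.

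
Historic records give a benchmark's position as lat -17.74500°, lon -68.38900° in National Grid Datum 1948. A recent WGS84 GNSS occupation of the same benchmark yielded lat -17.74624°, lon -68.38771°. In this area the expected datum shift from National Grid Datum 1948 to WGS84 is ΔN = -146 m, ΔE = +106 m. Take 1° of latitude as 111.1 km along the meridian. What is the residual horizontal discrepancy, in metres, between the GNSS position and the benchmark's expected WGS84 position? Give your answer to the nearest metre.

32 m

Observed coordinate differences: Δφ = -0.00124°, Δλ = +0.00129°.
Converting to metres (1° lat = 111100 m, cos φ = 0.952422): observed ΔN = -137.8 m, observed ΔE = 136.5 m.
Subtracting the expected shift leaves a residual of -137.8 − (-146) = 8.2 m north and 136.5 − (106) = 30.5 m east.
Residual distance = √(8.2² + 30.5²) = 31.6 m.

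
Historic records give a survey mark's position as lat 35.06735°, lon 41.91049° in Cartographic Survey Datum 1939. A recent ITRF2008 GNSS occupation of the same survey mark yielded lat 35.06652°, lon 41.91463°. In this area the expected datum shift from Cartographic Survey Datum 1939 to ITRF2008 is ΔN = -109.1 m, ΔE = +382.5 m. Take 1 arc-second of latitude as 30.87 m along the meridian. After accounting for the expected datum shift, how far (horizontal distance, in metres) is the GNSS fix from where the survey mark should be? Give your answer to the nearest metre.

Observed coordinate differences: Δφ = -0.00083°, Δλ = +0.00414°.
Converting to metres (1° lat = 111132 m, cos φ = 0.818477): observed ΔN = -92.2 m, observed ΔE = 376.6 m.
Subtracting the expected shift leaves a residual of -92.2 − (-109.1) = 16.9 m north and 376.6 − (382.5) = -5.9 m east.
Residual distance = √(16.9² + (-5.9)²) = 17.9 m.

18 m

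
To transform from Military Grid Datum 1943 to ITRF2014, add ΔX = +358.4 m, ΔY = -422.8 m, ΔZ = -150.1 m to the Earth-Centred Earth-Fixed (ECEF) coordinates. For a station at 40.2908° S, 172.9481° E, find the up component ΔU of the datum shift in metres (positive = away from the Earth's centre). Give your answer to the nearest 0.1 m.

ΔU = -213.8 m

At φ = -40.2908°, λ = 172.9481°: sin φ = -0.646667, cos φ = 0.762772, sin λ = 0.122768, cos λ = -0.992435.
ΔU = cos φ cos λ·ΔX + cos φ sin λ·ΔY + sin φ·ΔZ = (0.762772)(-0.992435)(358.4) + (0.762772)(0.122768)(-422.8) + (-0.646667)(-150.1) = -213.84 m.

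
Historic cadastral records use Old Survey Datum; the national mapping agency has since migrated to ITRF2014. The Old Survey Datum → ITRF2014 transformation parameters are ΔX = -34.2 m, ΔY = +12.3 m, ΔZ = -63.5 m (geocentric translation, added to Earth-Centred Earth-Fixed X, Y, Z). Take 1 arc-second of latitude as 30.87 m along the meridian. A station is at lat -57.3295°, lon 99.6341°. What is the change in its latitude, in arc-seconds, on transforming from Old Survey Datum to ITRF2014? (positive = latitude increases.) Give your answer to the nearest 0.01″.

sin φ = -0.841789, cos φ = 0.539807, sin λ = 0.985897, cos λ = -0.167356.
North component: ΔN = −sin φ cos λ·ΔX − sin φ sin λ·ΔY + cos φ·ΔZ = −(-0.841789)(-0.167356)(-34.2) − (-0.841789)(0.985897)(12.3) + (0.539807)(-63.5) = -19.25 m.
1° of latitude spans 3600 × 30.87 = 111132 m, so Δφ = -19.25 / 111132 × 3600 = -0.624″.

Δφ = -0.62″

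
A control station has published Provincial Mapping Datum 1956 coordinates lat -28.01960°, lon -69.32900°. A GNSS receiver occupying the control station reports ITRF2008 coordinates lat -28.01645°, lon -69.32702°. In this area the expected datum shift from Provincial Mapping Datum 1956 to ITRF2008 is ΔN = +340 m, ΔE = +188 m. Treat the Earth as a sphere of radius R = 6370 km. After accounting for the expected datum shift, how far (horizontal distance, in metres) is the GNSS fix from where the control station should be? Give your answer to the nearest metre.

12 m

Observed coordinate differences: Δφ = +0.00315°, Δλ = +0.00198°.
Converting to metres (1° lat = 111177 m, cos φ = 0.882787): observed ΔN = 350.2 m, observed ΔE = 194.3 m.
Subtracting the expected shift leaves a residual of 350.2 − (340) = 10.2 m north and 194.3 − (188) = 6.3 m east.
Residual distance = √(10.2² + 6.3²) = 12.0 m.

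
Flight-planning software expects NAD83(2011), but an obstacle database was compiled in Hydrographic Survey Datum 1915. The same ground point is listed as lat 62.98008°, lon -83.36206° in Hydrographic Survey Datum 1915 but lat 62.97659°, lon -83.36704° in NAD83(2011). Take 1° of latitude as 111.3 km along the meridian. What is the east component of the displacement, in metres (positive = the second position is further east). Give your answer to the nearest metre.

Δφ = 62.97659° − 62.98008° = -0.00349°; Δλ = -83.36704° − -83.36206° = -0.00498°.
ΔN = Δφ × 111300 = -388.4 m; ΔE = Δλ × 111300 × cos(62.98008°) = -0.00498 × 111300 × 0.454300 = -251.8 m.

ΔE = -252 m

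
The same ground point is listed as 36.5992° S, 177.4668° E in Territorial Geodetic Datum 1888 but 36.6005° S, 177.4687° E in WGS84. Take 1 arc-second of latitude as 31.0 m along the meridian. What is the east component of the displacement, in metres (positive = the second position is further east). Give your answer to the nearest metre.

Δφ = -36.6005° − -36.5992° = -0.0013°; Δλ = 177.4687° − 177.4668° = +0.0019°.
1° of latitude = 3600 × 31.00 = 111600 m.
ΔN = Δφ × 111600 = -145.1 m; ΔE = Δλ × 111600 × cos(-36.5992°) = +0.0019 × 111600 × 0.802826 = 170.2 m.

ΔE = 170 m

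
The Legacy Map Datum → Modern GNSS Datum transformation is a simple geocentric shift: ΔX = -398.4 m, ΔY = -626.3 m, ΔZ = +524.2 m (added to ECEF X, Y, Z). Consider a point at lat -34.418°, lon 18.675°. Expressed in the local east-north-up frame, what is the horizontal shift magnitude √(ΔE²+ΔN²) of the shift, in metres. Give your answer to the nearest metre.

At φ = -34.418°, λ = 18.675°: sin φ = -0.565226, cos φ = 0.824936, sin λ = 0.320200, cos λ = 0.947350.
ΔE = −sin λ·ΔX + cos λ·ΔY = −(0.320200)·(-398.4) + (0.947350)·(-626.3) = -465.76 m.
ΔN = −sin φ cos λ·ΔX − sin φ sin λ·ΔY + cos φ·ΔZ = −(-0.565226)(0.947350)(-398.4) − (-0.565226)(0.320200)(-626.3) + (0.824936)(524.2) = 105.75 m.
Horizontal magnitude = √(ΔE² + ΔN²) = √((-465.76)² + 105.75²) = 477.61 m.

478 m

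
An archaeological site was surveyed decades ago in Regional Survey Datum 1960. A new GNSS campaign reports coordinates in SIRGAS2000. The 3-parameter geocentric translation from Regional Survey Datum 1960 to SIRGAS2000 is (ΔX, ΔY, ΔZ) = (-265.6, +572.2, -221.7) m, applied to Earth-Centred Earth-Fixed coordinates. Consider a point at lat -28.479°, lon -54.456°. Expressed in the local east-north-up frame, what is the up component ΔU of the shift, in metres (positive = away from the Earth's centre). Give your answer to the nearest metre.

The local up (radial) axis is (cos φ cos λ, cos φ sin λ, sin φ), giving ΔU = -135.717 − 409.242 + 105.715 = -439.24 m.

ΔU = -439 m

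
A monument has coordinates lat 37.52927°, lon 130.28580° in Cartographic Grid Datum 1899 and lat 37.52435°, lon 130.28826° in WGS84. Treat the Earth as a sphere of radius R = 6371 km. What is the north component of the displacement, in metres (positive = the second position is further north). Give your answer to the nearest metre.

ΔN = -547 m

Δφ = 37.52435° − 37.52927° = -0.00492°; Δλ = 130.28826° − 130.28580° = +0.00246°.
1° along a meridian = πR/180 = 111195 m.
ΔN = Δφ × 111195 = -547.1 m; ΔE = Δλ × 111195 × cos(37.52927°) = +0.00246 × 111195 × 0.793042 = 216.9 m.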